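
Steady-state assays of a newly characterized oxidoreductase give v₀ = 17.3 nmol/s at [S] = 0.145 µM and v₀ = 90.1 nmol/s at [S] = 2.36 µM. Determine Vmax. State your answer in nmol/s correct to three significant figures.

124 nmol/s

In reciprocal form, 1/v = (Km/Vmax)·(1/[S]) + 1/Vmax. The two points give (1/[S], 1/v) = (6.897, 0.05780) and (0.4237, 0.01110).
Slope = (0.05780 − 0.01110)/(6.897 − 0.4237) = 0.007216; intercept = 0.05780 − 0.007216×6.897 = 0.008041.
Vmax = 1/intercept = 124 nmol/s; Km = slope × Vmax = 0.007216 × 124 = 0.897 µM.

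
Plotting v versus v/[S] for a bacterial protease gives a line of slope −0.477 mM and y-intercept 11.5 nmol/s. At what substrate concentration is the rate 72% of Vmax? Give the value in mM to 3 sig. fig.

The Eadie–Hofstee slope gives Km = 0.477 mM (slope = −Km).
v/Vmax = [S]/(Km+[S]) = 0.72 ⇒ [S] = Km·0.72/(1−0.72) = 0.477 × 2.571 = 1.23 mM.

1.23 mM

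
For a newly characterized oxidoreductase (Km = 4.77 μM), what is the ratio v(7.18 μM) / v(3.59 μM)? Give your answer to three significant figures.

The fractional saturations are [S]/(Km+[S]) = 3.59/8.360 = 0.4294 and 7.18/11.95 = 0.6008.
v₂/v₁ is just their ratio: 0.6008/0.4294 = 1.40.

1.40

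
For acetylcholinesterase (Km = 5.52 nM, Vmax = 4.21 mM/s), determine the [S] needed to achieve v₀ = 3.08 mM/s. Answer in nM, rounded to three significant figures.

Rearranging v = Vmax[S]/(Km+[S]) gives [S] = Km·v/(Vmax − v).
[S] = 5.52 × 3.08 / (4.21 − 3.08) = 17.00/1.130 = 15.0 nM.

15.0 nM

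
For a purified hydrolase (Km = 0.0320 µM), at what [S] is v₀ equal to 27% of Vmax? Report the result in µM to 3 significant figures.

0.0118 µM

v/Vmax = [S]/(Km+[S]) = 0.27, so [S] = Km·0.27/(1 − 0.27) = 0.0320 × 0.3699.
[S] = 0.0118 µM.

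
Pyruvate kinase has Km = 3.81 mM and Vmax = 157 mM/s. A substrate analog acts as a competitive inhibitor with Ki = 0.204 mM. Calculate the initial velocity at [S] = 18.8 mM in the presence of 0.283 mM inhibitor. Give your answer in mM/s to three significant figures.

106 mM/s

With α = 1 + [I]/Ki = 1 + 0.283/0.204 = 2.387, the competitive rate law is v = Vmax[S] / (αKm + [S]).
v = 157×18.8 / (2.387×3.81 + 18.8) = 2952/27.90 = 106 mM/s.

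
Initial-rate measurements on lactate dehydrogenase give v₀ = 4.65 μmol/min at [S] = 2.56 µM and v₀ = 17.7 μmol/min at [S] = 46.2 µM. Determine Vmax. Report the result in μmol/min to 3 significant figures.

21.2 μmol/min

From v = Vmax[S]/(Km+[S]), each point gives Vmax = v(Km+[S])/[S].
Equating: 4.65(Km+2.56)/2.56 = 17.7(Km+46.2)/46.2.
1.816·Km + 4.65 = 0.3831·Km + 17.7, so (1.816 − 0.3831)·Km = 17.7 − 4.65.
Km = 13.05/1.433 = 9.10 µM; then Vmax = 4.65(9.10+2.56)/2.56 = 21.2 μmol/min.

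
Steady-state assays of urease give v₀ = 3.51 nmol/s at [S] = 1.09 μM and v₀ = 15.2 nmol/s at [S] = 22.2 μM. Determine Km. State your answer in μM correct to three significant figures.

4.61 μM

From v = Vmax[S]/(Km+[S]), each point gives Vmax = v(Km+[S])/[S].
Equating: 3.51(Km+1.09)/1.09 = 15.2(Km+22.2)/22.2.
3.220·Km + 3.51 = 0.6847·Km + 15.2, so (3.220 − 0.6847)·Km = 15.2 − 3.51.
Km = 11.69/2.535 = 4.61 μM; then Vmax = 3.51(4.61+1.09)/1.09 = 18.4 nmol/s.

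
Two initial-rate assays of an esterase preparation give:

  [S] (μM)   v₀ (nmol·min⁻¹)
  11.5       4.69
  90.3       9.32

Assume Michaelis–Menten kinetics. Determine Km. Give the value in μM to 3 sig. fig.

From v = Vmax[S]/(Km+[S]), each point gives Vmax = v(Km+[S])/[S].
Equating: 4.69(Km+11.5)/11.5 = 9.32(Km+90.3)/90.3.
0.4078·Km + 4.69 = 0.1032·Km + 9.32, so (0.4078 − 0.1032)·Km = 9.32 − 4.69.
Km = 4.630/0.3046 = 15.2 μM; then Vmax = 4.69(15.2+11.5)/11.5 = 10.9 nmol·min⁻¹.

15.2 μM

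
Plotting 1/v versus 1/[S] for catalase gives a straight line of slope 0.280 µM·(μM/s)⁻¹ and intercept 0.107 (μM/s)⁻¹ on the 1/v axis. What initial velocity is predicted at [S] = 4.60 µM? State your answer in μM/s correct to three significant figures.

The y-intercept is 1/Vmax, so Vmax = 1/0.107 = 9.35 μM/s.
The slope is Km/Vmax, so Km = 0.280 × 9.35 = 2.62 µM.
Then v = 9.35 × 4.60/(2.62 + 4.60) = 5.96 μM/s.

5.96 μM/s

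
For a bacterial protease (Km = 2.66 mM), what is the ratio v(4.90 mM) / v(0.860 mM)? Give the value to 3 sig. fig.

2.65

Since Vmax cancels, v₂/v₁ = [S]₂(Km+[S]₁) / [S]₁(Km+[S]₂).
= 4.90×(2.66+0.860) / (0.860×(2.66+4.90)) = 17.25/6.502 = 2.65.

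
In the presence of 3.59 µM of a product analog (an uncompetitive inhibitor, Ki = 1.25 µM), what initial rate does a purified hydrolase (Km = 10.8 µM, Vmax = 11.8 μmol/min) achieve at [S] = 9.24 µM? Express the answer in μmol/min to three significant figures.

α = 1 + [I]/Ki = 1 + 3.59/1.25 = 3.872.
For an uncompetitive inhibitor, both parameters are divided by α, giving Vmax/α and Km/α: Km,app = 2.79 µM, Vmax,app = 3.05 μmol/min.
v = Vmax,app·[S]/(Km,app + [S]) = 3.05 × 9.24/(2.79 + 9.24) = 2.34 μmol/min.

2.34 μmol/min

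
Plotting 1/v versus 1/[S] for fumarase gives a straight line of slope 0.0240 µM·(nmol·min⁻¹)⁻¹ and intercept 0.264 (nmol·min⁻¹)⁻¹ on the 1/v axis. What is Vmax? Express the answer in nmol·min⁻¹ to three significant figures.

The y-intercept of a Lineweaver–Burk plot equals 1/Vmax, so Vmax = 1/0.264 = 3.79 nmol·min⁻¹.

3.79 nmol·min⁻¹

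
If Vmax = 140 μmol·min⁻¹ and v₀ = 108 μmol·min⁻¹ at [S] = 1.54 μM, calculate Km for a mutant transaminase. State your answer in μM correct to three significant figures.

From v = Vmax[S]/(Km+[S]), Km = [S](Vmax − v)/v.
Km = 1.54 × (140 − 108) / 108 = 49.28/108 = 0.456 μM.

0.456 μM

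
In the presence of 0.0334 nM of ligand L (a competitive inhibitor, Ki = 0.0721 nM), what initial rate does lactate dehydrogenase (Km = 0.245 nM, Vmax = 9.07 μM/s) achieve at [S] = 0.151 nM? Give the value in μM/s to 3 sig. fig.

2.69 μM/s

With α = 1 + [I]/Ki = 1 + 0.0334/0.0721 = 1.463, the competitive rate law is v = Vmax[S] / (αKm + [S]).
v = 9.07×0.151 / (1.463×0.245 + 0.151) = 1.370/0.5095 = 2.69 μM/s.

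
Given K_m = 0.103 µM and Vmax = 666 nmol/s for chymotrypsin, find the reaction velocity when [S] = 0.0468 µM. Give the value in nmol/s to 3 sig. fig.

v = Vmax·[S]/(Km + [S]) = 666 × 0.0468 / (0.103 + 0.0468)
  = 31.17 / 0.1498 = 208 nmol/s.

208 nmol/s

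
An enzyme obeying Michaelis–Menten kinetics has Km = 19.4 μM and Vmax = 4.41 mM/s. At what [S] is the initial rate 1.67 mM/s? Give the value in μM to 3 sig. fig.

11.8 μM

Rearranging v = Vmax[S]/(Km+[S]) gives [S] = Km·v/(Vmax − v).
[S] = 19.4 × 1.67 / (4.41 − 1.67) = 32.40/2.740 = 11.8 μM.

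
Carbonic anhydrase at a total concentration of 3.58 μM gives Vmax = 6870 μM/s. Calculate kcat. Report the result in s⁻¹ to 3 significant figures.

kcat = Vmax/[E]total = 6870 μM/s / 3.58 μM = 1920 s⁻¹.

1920 s⁻¹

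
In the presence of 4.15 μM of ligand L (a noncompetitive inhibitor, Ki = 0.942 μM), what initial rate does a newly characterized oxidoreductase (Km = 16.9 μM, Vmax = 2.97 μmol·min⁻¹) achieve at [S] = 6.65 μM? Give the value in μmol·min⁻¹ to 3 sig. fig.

0.155 μmol·min⁻¹

With α = 1 + [I]/Ki = 1 + 4.15/0.942 = 5.406, the noncompetitive rate law is v = (Vmax/α)·[S] / (Km + [S]).
v = (2.97/5.406)×6.65 / (16.9 + 6.65) = 3.654/23.55 = 0.155 μmol·min⁻¹.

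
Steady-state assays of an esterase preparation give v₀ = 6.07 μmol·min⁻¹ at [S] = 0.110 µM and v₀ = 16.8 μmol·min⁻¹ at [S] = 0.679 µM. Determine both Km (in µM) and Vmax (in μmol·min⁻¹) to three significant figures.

From v = Vmax[S]/(Km+[S]), each point gives Vmax = v(Km+[S])/[S].
Equating: 6.07(Km+0.110)/0.110 = 16.8(Km+0.679)/0.679.
55.18·Km + 6.07 = 24.74·Km + 16.8, so (55.18 − 24.74)·Km = 16.8 − 6.07.
Km = 10.73/30.44 = 0.353 µM; then Vmax = 6.07(0.353+0.110)/0.110 = 25.5 μmol·min⁻¹.

Km = 0.353 µM; Vmax = 25.5 μmol·min⁻¹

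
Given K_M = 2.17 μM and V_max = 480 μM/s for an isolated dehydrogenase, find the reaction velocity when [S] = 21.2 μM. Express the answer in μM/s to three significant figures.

435 μM/s

v = Vmax·[S]/(Km + [S]) = 480 × 21.2 / (2.17 + 21.2)
  = 10180 / 23.37 = 435 μM/s.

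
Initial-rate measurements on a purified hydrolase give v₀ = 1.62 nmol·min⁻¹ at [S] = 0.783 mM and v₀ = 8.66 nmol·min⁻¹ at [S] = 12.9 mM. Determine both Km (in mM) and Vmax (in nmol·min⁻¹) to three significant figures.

Km = 5.04 mM; Vmax = 12.0 nmol·min⁻¹

In reciprocal form, 1/v = (Km/Vmax)·(1/[S]) + 1/Vmax. The two points give (1/[S], 1/v) = (1.277, 0.6173) and (0.07752, 0.1155).
Slope = (0.6173 − 0.1155)/(1.277 − 0.07752) = 0.4183; intercept = 0.6173 − 0.4183×1.277 = 0.08305.
Vmax = 1/intercept = 12.0 nmol·min⁻¹; Km = slope × Vmax = 0.4183 × 12.0 = 5.04 mM.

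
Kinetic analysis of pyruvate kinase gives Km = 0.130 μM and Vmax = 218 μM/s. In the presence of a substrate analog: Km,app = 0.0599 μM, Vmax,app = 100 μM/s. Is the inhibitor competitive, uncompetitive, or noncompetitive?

Both Km and Vmax decrease by the same factor (~2.17-fold) — characteristic of uncompetitive inhibition.

uncompetitive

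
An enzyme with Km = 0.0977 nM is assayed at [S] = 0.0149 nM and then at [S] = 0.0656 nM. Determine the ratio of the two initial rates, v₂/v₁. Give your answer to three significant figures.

3.04

The fractional saturations are [S]/(Km+[S]) = 0.0149/0.1126 = 0.1323 and 0.0656/0.1633 = 0.4017.
v₂/v₁ is just their ratio: 0.4017/0.1323 = 3.04.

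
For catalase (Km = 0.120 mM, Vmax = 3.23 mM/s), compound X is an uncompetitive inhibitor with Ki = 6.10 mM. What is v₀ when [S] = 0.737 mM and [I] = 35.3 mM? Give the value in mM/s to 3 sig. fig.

0.465 mM/s

With α = 1 + [I]/Ki = 1 + 35.3/6.10 = 6.787, the uncompetitive rate law is v = (Vmax/α)·[S] / (Km/α + [S]).
v = (3.23/6.787)×0.737 / (0.120/6.787 + 0.737) = 0.3508/0.7547 = 0.465 mM/s.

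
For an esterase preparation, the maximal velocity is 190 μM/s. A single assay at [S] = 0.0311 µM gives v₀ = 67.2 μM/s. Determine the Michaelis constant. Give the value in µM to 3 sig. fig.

0.0568 µM

From v = Vmax[S]/(Km+[S]), Km = [S](Vmax − v)/v.
Km = 0.0311 × (190 − 67.2) / 67.2 = 3.819/67.2 = 0.0568 µM.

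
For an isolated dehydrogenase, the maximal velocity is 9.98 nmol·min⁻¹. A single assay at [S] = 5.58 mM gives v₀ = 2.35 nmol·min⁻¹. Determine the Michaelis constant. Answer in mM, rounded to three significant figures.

v/Vmax = 2.35/9.98 = 0.2355 = [S]/(Km+[S]).
So Km + [S] = [S]/0.2355 = 23.70 mM, giving Km = 23.70 − 5.58 = 18.1 mM.

18.1 mM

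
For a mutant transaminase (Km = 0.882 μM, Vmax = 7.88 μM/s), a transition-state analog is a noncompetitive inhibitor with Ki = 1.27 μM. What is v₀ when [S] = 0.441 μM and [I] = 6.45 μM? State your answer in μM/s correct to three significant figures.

0.432 μM/s

α = 1 + [I]/Ki = 1 + 6.45/1.27 = 6.079.
For a noncompetitive inhibitor, Vmax is reduced to Vmax/α while Km is unchanged: Km,app = 0.882 μM, Vmax,app = 1.30 μM/s.
v = Vmax,app·[S]/(Km,app + [S]) = 1.30 × 0.441/(0.882 + 0.441) = 0.432 μM/s.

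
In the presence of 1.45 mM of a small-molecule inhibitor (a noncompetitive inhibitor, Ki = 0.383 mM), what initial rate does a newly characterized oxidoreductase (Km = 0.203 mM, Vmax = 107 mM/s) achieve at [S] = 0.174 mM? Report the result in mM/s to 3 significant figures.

10.3 mM/s

α = 1 + [I]/Ki = 1 + 1.45/0.383 = 4.786.
For a noncompetitive inhibitor, Vmax is reduced to Vmax/α while Km is unchanged: Km,app = 0.203 mM, Vmax,app = 22.4 mM/s.
v = Vmax,app·[S]/(Km,app + [S]) = 22.4 × 0.174/(0.203 + 0.174) = 10.3 mM/s.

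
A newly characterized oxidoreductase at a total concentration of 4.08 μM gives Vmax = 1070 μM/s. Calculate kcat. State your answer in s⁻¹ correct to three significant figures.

262 s⁻¹

kcat = Vmax/[E]total = 1070 μM/s / 4.08 μM = 262 s⁻¹.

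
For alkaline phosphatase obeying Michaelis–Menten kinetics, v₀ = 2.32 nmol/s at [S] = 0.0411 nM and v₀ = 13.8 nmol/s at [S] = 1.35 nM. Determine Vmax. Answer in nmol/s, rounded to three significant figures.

In reciprocal form, 1/v = (Km/Vmax)·(1/[S]) + 1/Vmax. The two points give (1/[S], 1/v) = (24.33, 0.4310) and (0.7407, 0.07246).
Slope = (0.4310 − 0.07246)/(24.33 − 0.7407) = 0.01520; intercept = 0.4310 − 0.01520×24.33 = 0.06120.
Vmax = 1/intercept = 16.3 nmol/s; Km = slope × Vmax = 0.01520 × 16.3 = 0.248 nM.

16.3 nmol/s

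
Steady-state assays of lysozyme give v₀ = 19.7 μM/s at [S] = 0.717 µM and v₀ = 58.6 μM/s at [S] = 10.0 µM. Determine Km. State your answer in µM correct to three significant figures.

In reciprocal form, 1/v = (Km/Vmax)·(1/[S]) + 1/Vmax. The two points give (1/[S], 1/v) = (1.395, 0.05076) and (0.1000, 0.01706).
Slope = (0.05076 − 0.01706)/(1.395 − 0.1000) = 0.02603; intercept = 0.05076 − 0.02603×1.395 = 0.01446.
Vmax = 1/intercept = 69.1 μM/s; Km = slope × Vmax = 0.02603 × 69.1 = 1.80 µM.

1.80 µM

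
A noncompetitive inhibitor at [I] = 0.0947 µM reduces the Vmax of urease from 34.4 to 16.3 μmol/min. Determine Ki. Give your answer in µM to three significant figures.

Noncompetitive: Vmax,app = Vmax/α with α = 1 + [I]/Ki.
α = Vmax/Vmax,app = 34.4/16.3 = 2.110.
Since α = 1 + [I]/Ki, [I]/Ki = 2.110 − 1 = 1.110 and Ki = 0.0947/1.110 = 0.0853 µM.

0.0853 µM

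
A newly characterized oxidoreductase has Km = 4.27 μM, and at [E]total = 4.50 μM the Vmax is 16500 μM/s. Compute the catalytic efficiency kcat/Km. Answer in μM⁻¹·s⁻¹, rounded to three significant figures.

kcat = Vmax/[E]total = 16500/4.50 = 3670 s⁻¹.
kcat/Km = 3670/4.27 = 859 μM⁻¹·s⁻¹.

859 μM⁻¹·s⁻¹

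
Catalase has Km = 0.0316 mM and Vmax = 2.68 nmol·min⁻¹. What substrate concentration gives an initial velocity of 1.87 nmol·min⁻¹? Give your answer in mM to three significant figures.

0.0730 mM

The required fractional saturation is v/Vmax = 1.87/2.68 = 0.6978.
Then [S]/(Km+[S]) = 0.6978 ⇒ [S] = 0.0316 × 0.6978/(1 − 0.6978) = 0.0730 mM.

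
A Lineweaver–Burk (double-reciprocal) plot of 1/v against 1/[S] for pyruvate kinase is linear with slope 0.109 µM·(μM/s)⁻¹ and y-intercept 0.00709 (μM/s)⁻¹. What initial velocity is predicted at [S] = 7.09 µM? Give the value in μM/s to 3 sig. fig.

44.5 μM/s

The y-intercept is 1/Vmax, so Vmax = 1/0.00709 = 141 μM/s.
The slope is Km/Vmax, so Km = 0.109 × 141 = 15.4 µM.
Then v = 141 × 7.09/(15.4 + 7.09) = 44.5 μM/s.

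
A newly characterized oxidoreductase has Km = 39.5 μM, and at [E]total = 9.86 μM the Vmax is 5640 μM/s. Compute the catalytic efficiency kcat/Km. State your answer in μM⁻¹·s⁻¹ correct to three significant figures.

14.5 μM⁻¹·s⁻¹

kcat = Vmax/[E]total = 5640/9.86 = 572 s⁻¹.
kcat/Km = 572/39.5 = 14.5 μM⁻¹·s⁻¹.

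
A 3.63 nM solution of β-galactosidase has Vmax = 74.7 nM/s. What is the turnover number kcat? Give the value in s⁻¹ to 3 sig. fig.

20.6 s⁻¹

kcat = Vmax/[E]total = 74.7 nM/s / 3.63 nM = 20.6 s⁻¹.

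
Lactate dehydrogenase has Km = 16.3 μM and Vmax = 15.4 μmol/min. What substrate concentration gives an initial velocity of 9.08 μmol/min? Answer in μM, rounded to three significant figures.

23.4 μM

Rearranging v = Vmax[S]/(Km+[S]) gives [S] = Km·v/(Vmax − v).
[S] = 16.3 × 9.08 / (15.4 − 9.08) = 148.0/6.320 = 23.4 μM.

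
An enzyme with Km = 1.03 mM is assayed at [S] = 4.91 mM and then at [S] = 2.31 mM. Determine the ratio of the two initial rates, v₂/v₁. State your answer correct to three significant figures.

0.837

The fractional saturations are [S]/(Km+[S]) = 4.91/5.940 = 0.8266 and 2.31/3.340 = 0.6916.
v₂/v₁ is just their ratio: 0.6916/0.8266 = 0.837.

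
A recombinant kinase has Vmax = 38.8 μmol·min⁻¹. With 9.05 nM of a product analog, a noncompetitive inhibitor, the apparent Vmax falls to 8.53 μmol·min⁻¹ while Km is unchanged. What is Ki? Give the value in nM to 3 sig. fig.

Noncompetitive: Vmax,app = Vmax/α with α = 1 + [I]/Ki.
α = Vmax/Vmax,app = 38.8/8.53 = 4.549.
Since α = 1 + [I]/Ki, [I]/Ki = 4.549 − 1 = 3.549 and Ki = 9.05/3.549 = 2.55 nM.

2.55 nM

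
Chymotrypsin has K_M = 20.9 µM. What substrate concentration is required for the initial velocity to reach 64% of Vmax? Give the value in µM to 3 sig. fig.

v/Vmax = [S]/(Km+[S]) = 0.64, so [S] = Km·0.64/(1 − 0.64) = 20.9 × 1.778.
[S] = 37.2 µM.

37.2 µM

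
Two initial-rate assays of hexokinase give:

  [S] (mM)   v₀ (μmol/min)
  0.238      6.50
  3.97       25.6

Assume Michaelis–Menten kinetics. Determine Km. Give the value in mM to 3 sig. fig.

0.916 mM

In reciprocal form, 1/v = (Km/Vmax)·(1/[S]) + 1/Vmax. The two points give (1/[S], 1/v) = (4.202, 0.1538) and (0.2519, 0.03906).
Slope = (0.1538 − 0.03906)/(4.202 − 0.2519) = 0.02906; intercept = 0.1538 − 0.02906×4.202 = 0.03174.
Vmax = 1/intercept = 31.5 μmol/min; Km = slope × Vmax = 0.02906 × 31.5 = 0.916 mM.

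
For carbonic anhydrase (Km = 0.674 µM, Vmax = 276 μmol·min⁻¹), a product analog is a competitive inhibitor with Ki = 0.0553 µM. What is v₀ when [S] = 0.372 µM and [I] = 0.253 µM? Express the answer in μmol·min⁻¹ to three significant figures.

24.9 μmol·min⁻¹

With α = 1 + [I]/Ki = 1 + 0.253/0.0553 = 5.575, the competitive rate law is v = Vmax[S] / (αKm + [S]).
v = 276×0.372 / (5.575×0.674 + 0.372) = 102.7/4.130 = 24.9 μmol·min⁻¹.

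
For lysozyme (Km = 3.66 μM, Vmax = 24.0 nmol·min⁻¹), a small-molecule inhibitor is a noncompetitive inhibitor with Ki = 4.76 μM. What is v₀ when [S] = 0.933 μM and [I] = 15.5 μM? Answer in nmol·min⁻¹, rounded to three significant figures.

1.15 nmol·min⁻¹

With α = 1 + [I]/Ki = 1 + 15.5/4.76 = 4.256, the noncompetitive rate law is v = (Vmax/α)·[S] / (Km + [S]).
v = (24.0/4.256)×0.933 / (3.66 + 0.933) = 5.261/4.593 = 1.15 nmol·min⁻¹.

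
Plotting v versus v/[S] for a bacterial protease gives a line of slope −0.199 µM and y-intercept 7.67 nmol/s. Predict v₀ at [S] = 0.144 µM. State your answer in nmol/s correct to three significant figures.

3.22 nmol/s

In the Eadie–Hofstee form v = Vmax − Km·(v/[S]), the slope is −Km and the intercept is Vmax, so Km = 0.199 µM and Vmax = 7.67 nmol/s.
v = 7.67 × 0.144/(0.199 + 0.144) = 3.22 nmol/s.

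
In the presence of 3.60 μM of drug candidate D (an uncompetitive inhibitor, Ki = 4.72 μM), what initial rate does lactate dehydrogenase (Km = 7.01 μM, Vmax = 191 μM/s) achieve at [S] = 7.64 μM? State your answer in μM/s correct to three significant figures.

α = 1 + [I]/Ki = 1 + 3.60/4.72 = 1.763.
For an uncompetitive inhibitor, both parameters are divided by α, giving Vmax/α and Km/α: Km,app = 3.98 μM, Vmax,app = 108 μM/s.
v = Vmax,app·[S]/(Km,app + [S]) = 108 × 7.64/(3.98 + 7.64) = 71.3 μM/s.

71.3 μM/s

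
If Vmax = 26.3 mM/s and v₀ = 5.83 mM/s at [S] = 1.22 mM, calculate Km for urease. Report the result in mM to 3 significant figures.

4.28 mM

v/Vmax = 5.83/26.3 = 0.2217 = [S]/(Km+[S]).
So Km + [S] = [S]/0.2217 = 5.504 mM, giving Km = 5.504 − 1.22 = 4.28 mM.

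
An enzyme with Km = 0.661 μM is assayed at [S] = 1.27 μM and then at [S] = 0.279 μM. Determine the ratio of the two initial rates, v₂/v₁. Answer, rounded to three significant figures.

0.451

Since Vmax cancels, v₂/v₁ = [S]₂(Km+[S]₁) / [S]₁(Km+[S]₂).
= 0.279×(0.661+1.27) / (1.27×(0.661+0.279)) = 0.5387/1.194 = 0.451.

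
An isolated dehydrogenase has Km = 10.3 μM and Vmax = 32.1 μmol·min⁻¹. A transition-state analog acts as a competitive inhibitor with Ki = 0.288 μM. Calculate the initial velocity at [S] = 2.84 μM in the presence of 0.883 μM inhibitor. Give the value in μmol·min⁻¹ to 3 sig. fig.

2.04 μmol·min⁻¹

α = 1 + [I]/Ki = 1 + 0.883/0.288 = 4.066.
For a competitive inhibitor, Vmax is unchanged and the apparent Km becomes α·Km: Km,app = 41.9 μM, Vmax,app = 32.1 μmol·min⁻¹.
v = Vmax,app·[S]/(Km,app + [S]) = 32.1 × 2.84/(41.9 + 2.84) = 2.04 μmol·min⁻¹.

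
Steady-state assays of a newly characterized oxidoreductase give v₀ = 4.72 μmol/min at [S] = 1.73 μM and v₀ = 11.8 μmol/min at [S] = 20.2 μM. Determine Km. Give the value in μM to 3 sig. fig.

From v = Vmax[S]/(Km+[S]), each point gives Vmax = v(Km+[S])/[S].
Equating: 4.72(Km+1.73)/1.73 = 11.8(Km+20.2)/20.2.
2.728·Km + 4.72 = 0.5842·Km + 11.8, so (2.728 − 0.5842)·Km = 11.8 − 4.72.
Km = 7.080/2.144 = 3.30 μM; then Vmax = 4.72(3.30+1.73)/1.73 = 13.7 μmol/min.

3.30 μM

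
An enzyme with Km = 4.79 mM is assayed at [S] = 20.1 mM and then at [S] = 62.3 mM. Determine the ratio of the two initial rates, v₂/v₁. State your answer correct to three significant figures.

The fractional saturations are [S]/(Km+[S]) = 20.1/24.89 = 0.8076 and 62.3/67.09 = 0.9286.
v₂/v₁ is just their ratio: 0.9286/0.8076 = 1.15.

1.15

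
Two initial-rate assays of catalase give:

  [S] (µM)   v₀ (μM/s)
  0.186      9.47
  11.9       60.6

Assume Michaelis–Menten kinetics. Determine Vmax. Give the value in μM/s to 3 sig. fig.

In reciprocal form, 1/v = (Km/Vmax)·(1/[S]) + 1/Vmax. The two points give (1/[S], 1/v) = (5.376, 0.1056) and (0.08403, 0.01650).
Slope = (0.1056 − 0.01650)/(5.376 − 0.08403) = 0.01683; intercept = 0.1056 − 0.01683×5.376 = 0.01509.
Vmax = 1/intercept = 66.3 μM/s; Km = slope × Vmax = 0.01683 × 66.3 = 1.12 µM.

66.3 μM/s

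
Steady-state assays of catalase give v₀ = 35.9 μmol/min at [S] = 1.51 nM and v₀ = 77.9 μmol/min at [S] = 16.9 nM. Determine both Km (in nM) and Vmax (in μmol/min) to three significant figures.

In reciprocal form, 1/v = (Km/Vmax)·(1/[S]) + 1/Vmax. The two points give (1/[S], 1/v) = (0.6623, 0.02786) and (0.05917, 0.01284).
Slope = (0.02786 − 0.01284)/(0.6623 − 0.05917) = 0.02490; intercept = 0.02786 − 0.02490×0.6623 = 0.01136.
Vmax = 1/intercept = 88.0 μmol/min; Km = slope × Vmax = 0.02490 × 88.0 = 2.19 nM.

Km = 2.19 nM; Vmax = 88.0 μmol/min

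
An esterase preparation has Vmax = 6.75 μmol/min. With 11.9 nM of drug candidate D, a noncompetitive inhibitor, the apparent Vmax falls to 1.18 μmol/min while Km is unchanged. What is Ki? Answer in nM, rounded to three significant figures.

2.52 nM

Noncompetitive: Vmax,app = Vmax/α with α = 1 + [I]/Ki.
α = Vmax/Vmax,app = 6.75/1.18 = 5.720.
Ki = [I]/(α − 1) = 11.9/4.720 = 2.52 nM.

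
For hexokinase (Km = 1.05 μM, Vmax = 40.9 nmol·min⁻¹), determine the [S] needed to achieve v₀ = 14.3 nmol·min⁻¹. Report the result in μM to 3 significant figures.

Rearranging v = Vmax[S]/(Km+[S]) gives [S] = Km·v/(Vmax − v).
[S] = 1.05 × 14.3 / (40.9 − 14.3) = 15.02/26.60 = 0.564 μM.

0.564 μM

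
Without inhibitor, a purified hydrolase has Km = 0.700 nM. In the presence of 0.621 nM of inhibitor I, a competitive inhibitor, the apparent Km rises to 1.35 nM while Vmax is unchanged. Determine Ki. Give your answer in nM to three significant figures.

Competitive: Km,app = α·Km with α = 1 + [I]/Ki.
α = Km,app/Km = 1.35/0.700 = 1.929.
Since α = 1 + [I]/Ki, [I]/Ki = 1.929 − 1 = 0.9286 and Ki = 0.621/0.9286 = 0.669 nM.

0.669 nM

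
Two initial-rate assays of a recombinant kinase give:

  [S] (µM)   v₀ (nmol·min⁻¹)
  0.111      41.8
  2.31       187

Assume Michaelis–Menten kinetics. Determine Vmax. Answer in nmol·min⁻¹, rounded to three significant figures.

In reciprocal form, 1/v = (Km/Vmax)·(1/[S]) + 1/Vmax. The two points give (1/[S], 1/v) = (9.009, 0.02392) and (0.4329, 0.005348).
Slope = (0.02392 − 0.005348)/(9.009 − 0.4329) = 0.002166; intercept = 0.02392 − 0.002166×9.009 = 0.004410.
Vmax = 1/intercept = 227 nmol·min⁻¹; Km = slope × Vmax = 0.002166 × 227 = 0.491 µM.

227 nmol·min⁻¹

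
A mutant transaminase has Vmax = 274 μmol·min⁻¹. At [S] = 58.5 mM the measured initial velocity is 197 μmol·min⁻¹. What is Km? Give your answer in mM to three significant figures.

From v = Vmax[S]/(Km+[S]), Km = [S](Vmax − v)/v.
Km = 58.5 × (274 − 197) / 197 = 4504/197 = 22.9 mM.

22.9 mM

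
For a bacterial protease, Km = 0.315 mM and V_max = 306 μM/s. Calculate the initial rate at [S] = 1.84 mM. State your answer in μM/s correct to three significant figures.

v = Vmax·[S]/(Km + [S]) = 306 × 1.84 / (0.315 + 1.84)
  = 563.0 / 2.155 = 261 μM/s.

261 μM/s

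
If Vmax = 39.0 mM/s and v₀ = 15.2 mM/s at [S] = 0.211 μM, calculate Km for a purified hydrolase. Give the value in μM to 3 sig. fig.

v/Vmax = 15.2/39.0 = 0.3897 = [S]/(Km+[S]).
So Km + [S] = [S]/0.3897 = 0.5414 μM, giving Km = 0.5414 − 0.211 = 0.330 μM.

0.330 μM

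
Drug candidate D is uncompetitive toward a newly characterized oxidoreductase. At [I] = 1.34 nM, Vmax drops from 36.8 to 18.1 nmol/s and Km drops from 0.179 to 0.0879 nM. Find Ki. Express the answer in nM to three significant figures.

Uncompetitive: Vmax,app = Vmax/α (and Km,app = Km/α) with α = 1 + [I]/Ki.
α = Vmax/Vmax,app = 36.8/18.1 = 2.033.
Since α = 1 + [I]/Ki, [I]/Ki = 2.033 − 1 = 1.033 and Ki = 1.34/1.033 = 1.30 nM.

1.30 nM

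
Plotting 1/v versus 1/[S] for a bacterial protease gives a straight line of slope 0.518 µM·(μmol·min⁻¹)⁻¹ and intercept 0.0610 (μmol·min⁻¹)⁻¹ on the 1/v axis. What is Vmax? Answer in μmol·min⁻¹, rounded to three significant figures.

The y-intercept of a Lineweaver–Burk plot equals 1/Vmax, so Vmax = 1/0.0610 = 16.4 μmol·min⁻¹.

16.4 μmol·min⁻¹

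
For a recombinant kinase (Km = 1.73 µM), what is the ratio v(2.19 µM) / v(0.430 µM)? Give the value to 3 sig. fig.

Since Vmax cancels, v₂/v₁ = [S]₂(Km+[S]₁) / [S]₁(Km+[S]₂).
= 2.19×(1.73+0.430) / (0.430×(1.73+2.19)) = 4.730/1.686 = 2.81.

2.81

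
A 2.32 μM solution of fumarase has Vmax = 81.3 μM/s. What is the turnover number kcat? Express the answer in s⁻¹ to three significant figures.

35.0 s⁻¹

kcat = Vmax/[E]total = 81.3 μM/s / 2.32 μM = 35.0 s⁻¹.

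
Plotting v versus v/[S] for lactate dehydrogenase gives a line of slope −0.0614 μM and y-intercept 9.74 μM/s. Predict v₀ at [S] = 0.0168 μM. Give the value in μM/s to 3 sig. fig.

2.09 μM/s

In the Eadie–Hofstee form v = Vmax − Km·(v/[S]), the slope is −Km and the intercept is Vmax, so Km = 0.0614 μM and Vmax = 9.74 μM/s.
v = 9.74 × 0.0168/(0.0614 + 0.0168) = 2.09 μM/s.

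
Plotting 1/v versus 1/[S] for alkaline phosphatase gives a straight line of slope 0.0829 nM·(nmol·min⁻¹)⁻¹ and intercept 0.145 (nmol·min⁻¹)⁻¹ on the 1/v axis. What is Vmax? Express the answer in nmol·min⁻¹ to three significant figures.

The y-intercept of a Lineweaver–Burk plot equals 1/Vmax, so Vmax = 1/0.145 = 6.90 nmol·min⁻¹.

6.90 nmol·min⁻¹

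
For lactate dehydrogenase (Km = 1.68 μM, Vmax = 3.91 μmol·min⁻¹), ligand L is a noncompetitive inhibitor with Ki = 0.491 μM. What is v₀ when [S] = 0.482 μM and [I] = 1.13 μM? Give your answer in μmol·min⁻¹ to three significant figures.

0.264 μmol·min⁻¹

α = 1 + [I]/Ki = 1 + 1.13/0.491 = 3.301.
For a noncompetitive inhibitor, Vmax is reduced to Vmax/α while Km is unchanged: Km,app = 1.68 μM, Vmax,app = 1.18 μmol·min⁻¹.
v = Vmax,app·[S]/(Km,app + [S]) = 1.18 × 0.482/(1.68 + 0.482) = 0.264 μmol·min⁻¹.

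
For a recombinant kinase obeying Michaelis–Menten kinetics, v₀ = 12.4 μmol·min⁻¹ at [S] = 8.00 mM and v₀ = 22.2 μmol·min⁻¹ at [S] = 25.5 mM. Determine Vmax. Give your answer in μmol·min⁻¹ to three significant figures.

From v = Vmax[S]/(Km+[S]), each point gives Vmax = v(Km+[S])/[S].
Equating: 12.4(Km+8.00)/8.00 = 22.2(Km+25.5)/25.5.
1.550·Km + 12.4 = 0.8706·Km + 22.2, so (1.550 − 0.8706)·Km = 22.2 − 12.4.
Km = 9.800/0.6794 = 14.4 mM; then Vmax = 12.4(14.4+8.00)/8.00 = 34.8 μmol·min⁻¹.

34.8 μmol·min⁻¹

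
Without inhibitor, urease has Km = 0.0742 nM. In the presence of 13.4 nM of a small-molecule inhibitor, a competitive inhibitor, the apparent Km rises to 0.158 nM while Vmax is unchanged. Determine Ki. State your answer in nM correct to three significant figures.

Competitive: Km,app = α·Km with α = 1 + [I]/Ki.
α = Km,app/Km = 0.158/0.0742 = 2.129.
Since α = 1 + [I]/Ki, [I]/Ki = 2.129 − 1 = 1.129 and Ki = 13.4/1.129 = 11.9 nM.

11.9 nM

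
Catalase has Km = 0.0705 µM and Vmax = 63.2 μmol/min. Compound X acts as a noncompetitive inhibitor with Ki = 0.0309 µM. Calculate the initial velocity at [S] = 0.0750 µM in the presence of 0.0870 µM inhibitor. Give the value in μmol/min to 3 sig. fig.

8.54 μmol/min

α = 1 + [I]/Ki = 1 + 0.0870/0.0309 = 3.816.
For a noncompetitive inhibitor, Vmax is reduced to Vmax/α while Km is unchanged: Km,app = 0.0705 µM, Vmax,app = 16.6 μmol/min.
v = Vmax,app·[S]/(Km,app + [S]) = 16.6 × 0.0750/(0.0705 + 0.0750) = 8.54 μmol/min.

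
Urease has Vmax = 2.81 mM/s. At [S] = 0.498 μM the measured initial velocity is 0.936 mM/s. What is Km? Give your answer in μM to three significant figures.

v/Vmax = 0.936/2.81 = 0.3331 = [S]/(Km+[S]).
So Km + [S] = [S]/0.3331 = 1.495 μM, giving Km = 1.495 − 0.498 = 0.997 μM.

0.997 μM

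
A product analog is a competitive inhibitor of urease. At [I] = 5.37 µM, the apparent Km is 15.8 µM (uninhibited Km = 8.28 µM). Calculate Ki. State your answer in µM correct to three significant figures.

Competitive: Km,app = α·Km with α = 1 + [I]/Ki.
α = Km,app/Km = 15.8/8.28 = 1.908.
Ki = [I]/(α − 1) = 5.37/0.9082 = 5.91 µM.

5.91 µM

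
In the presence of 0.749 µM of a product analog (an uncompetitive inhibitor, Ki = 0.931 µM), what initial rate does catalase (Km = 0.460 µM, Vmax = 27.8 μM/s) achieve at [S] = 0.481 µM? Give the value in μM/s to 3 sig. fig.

10.1 μM/s

α = 1 + [I]/Ki = 1 + 0.749/0.931 = 1.805.
For an uncompetitive inhibitor, both parameters are divided by α, giving Vmax/α and Km/α: Km,app = 0.255 µM, Vmax,app = 15.4 μM/s.
v = Vmax,app·[S]/(Km,app + [S]) = 15.4 × 0.481/(0.255 + 0.481) = 10.1 μM/s.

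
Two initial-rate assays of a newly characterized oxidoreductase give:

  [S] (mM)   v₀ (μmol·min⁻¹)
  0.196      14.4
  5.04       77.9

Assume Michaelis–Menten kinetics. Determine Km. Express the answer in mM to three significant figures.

From v = Vmax[S]/(Km+[S]), each point gives Vmax = v(Km+[S])/[S].
Equating: 14.4(Km+0.196)/0.196 = 77.9(Km+5.04)/5.04.
73.47·Km + 14.4 = 15.46·Km + 77.9, so (73.47 − 15.46)·Km = 77.9 − 14.4.
Km = 63.50/58.01 = 1.09 mM; then Vmax = 14.4(1.09+0.196)/0.196 = 94.8 μmol·min⁻¹.

1.09 mM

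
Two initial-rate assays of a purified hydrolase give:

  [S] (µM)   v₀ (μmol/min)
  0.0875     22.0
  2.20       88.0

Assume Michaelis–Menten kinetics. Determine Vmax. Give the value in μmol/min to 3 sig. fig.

100 μmol/min

From v = Vmax[S]/(Km+[S]), each point gives Vmax = v(Km+[S])/[S].
Equating: 22.0(Km+0.0875)/0.0875 = 88.0(Km+2.20)/2.20.
251.4·Km + 22.0 = 40.00·Km + 88.0, so (251.4 − 40.00)·Km = 88.0 − 22.0.
Km = 66.00/211.4 = 0.312 µM; then Vmax = 22.0(0.312+0.0875)/0.0875 = 100 μmol/min.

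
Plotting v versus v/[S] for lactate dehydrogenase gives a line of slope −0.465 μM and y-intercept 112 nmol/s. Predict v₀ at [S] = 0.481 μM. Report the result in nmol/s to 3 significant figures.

56.9 nmol/s

In the Eadie–Hofstee form v = Vmax − Km·(v/[S]), the slope is −Km and the intercept is Vmax, so Km = 0.465 μM and Vmax = 112 nmol/s.
v = 112 × 0.481/(0.465 + 0.481) = 56.9 nmol/s.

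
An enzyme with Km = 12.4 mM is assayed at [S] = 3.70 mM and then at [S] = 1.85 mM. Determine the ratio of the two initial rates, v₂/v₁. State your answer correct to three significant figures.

The fractional saturations are [S]/(Km+[S]) = 3.70/16.10 = 0.2298 and 1.85/14.25 = 0.1298.
v₂/v₁ is just their ratio: 0.1298/0.2298 = 0.565.

0.565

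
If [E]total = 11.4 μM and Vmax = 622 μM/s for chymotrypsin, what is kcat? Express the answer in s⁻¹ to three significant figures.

kcat = Vmax/[E]total = 622 μM/s / 11.4 μM = 54.6 s⁻¹.

54.6 s⁻¹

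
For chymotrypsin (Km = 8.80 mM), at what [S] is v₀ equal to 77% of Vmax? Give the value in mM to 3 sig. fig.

29.5 mM

v/Vmax = [S]/(Km+[S]) = 0.77, so [S] = Km·0.77/(1 − 0.77) = 8.80 × 3.348.
[S] = 29.5 mM.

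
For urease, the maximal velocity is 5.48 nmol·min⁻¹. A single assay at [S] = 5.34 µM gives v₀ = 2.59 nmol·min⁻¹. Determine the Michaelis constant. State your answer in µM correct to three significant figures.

5.96 µM

v/Vmax = 2.59/5.48 = 0.4726 = [S]/(Km+[S]).
So Km + [S] = [S]/0.4726 = 11.30 µM, giving Km = 11.30 − 5.34 = 5.96 µM.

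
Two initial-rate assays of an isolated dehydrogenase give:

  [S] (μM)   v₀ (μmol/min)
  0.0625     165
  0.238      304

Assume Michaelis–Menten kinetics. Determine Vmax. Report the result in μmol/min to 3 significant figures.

434 μmol/min

In reciprocal form, 1/v = (Km/Vmax)·(1/[S]) + 1/Vmax. The two points give (1/[S], 1/v) = (16.00, 0.006061) and (4.202, 0.003289).
Slope = (0.006061 − 0.003289)/(16.00 − 4.202) = 0.0002349; intercept = 0.006061 − 0.0002349×16.00 = 0.002303.
Vmax = 1/intercept = 434 μmol/min; Km = slope × Vmax = 0.0002349 × 434 = 0.102 μM.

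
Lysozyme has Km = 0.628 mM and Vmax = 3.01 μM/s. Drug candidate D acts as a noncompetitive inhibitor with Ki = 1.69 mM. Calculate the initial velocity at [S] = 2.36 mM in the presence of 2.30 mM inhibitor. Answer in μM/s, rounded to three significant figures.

With α = 1 + [I]/Ki = 1 + 2.30/1.69 = 2.361, the noncompetitive rate law is v = (Vmax/α)·[S] / (Km + [S]).
v = (3.01/2.361)×2.36 / (0.628 + 2.36) = 3.009/2.988 = 1.01 μM/s.

1.01 μM/s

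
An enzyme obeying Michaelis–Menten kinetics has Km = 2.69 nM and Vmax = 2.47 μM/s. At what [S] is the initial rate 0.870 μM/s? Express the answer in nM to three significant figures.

The required fractional saturation is v/Vmax = 0.870/2.47 = 0.3522.
Then [S]/(Km+[S]) = 0.3522 ⇒ [S] = 2.69 × 0.3522/(1 − 0.3522) = 1.46 nM.

1.46 nM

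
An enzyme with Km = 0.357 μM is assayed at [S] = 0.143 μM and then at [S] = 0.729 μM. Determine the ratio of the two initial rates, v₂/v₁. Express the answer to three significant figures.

2.35

Since Vmax cancels, v₂/v₁ = [S]₂(Km+[S]₁) / [S]₁(Km+[S]₂).
= 0.729×(0.357+0.143) / (0.143×(0.357+0.729)) = 0.3645/0.1553 = 2.35.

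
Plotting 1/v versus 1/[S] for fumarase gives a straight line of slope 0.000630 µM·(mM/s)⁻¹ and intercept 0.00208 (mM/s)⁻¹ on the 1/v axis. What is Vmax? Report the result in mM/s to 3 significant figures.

The y-intercept of a Lineweaver–Burk plot equals 1/Vmax, so Vmax = 1/0.00208 = 481 mM/s.

481 mM/s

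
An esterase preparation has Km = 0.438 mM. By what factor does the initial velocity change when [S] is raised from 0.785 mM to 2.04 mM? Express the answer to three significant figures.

1.28

The fractional saturations are [S]/(Km+[S]) = 0.785/1.223 = 0.6419 and 2.04/2.478 = 0.8232.
v₂/v₁ is just their ratio: 0.8232/0.6419 = 1.28.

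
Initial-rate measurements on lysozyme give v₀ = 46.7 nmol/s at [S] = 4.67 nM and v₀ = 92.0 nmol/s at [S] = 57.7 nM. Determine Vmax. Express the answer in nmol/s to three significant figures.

101 nmol/s

In reciprocal form, 1/v = (Km/Vmax)·(1/[S]) + 1/Vmax. The two points give (1/[S], 1/v) = (0.2141, 0.02141) and (0.01733, 0.01087).
Slope = (0.02141 − 0.01087)/(0.2141 − 0.01733) = 0.05358; intercept = 0.02141 − 0.05358×0.2141 = 0.009941.
Vmax = 1/intercept = 101 nmol/s; Km = slope × Vmax = 0.05358 × 101 = 5.39 nM.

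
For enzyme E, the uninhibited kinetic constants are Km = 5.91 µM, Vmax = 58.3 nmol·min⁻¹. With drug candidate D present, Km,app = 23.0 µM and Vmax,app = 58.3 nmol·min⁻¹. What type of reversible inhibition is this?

competitive

Km increases (5.91 → 23.0 µM) while Vmax is unchanged — the hallmark of competitive inhibition.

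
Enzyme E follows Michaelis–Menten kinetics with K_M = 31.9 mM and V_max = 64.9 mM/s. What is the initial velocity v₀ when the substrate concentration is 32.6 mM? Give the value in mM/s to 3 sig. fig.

[S]/(Km+[S]) = 32.6/64.50 = 0.5054, the fractional saturation.
v = 0.5054 × Vmax = 0.5054 × 64.9 = 32.8 mM/s.

32.8 mM/s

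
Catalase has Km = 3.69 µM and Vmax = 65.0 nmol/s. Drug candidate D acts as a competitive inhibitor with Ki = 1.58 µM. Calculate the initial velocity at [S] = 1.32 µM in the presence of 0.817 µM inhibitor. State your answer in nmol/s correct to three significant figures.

12.4 nmol/s

α = 1 + [I]/Ki = 1 + 0.817/1.58 = 1.517.
For a competitive inhibitor, Vmax is unchanged and the apparent Km becomes α·Km: Km,app = 5.60 µM, Vmax,app = 65.0 nmol/s.
v = Vmax,app·[S]/(Km,app + [S]) = 65.0 × 1.32/(5.60 + 1.32) = 12.4 nmol/s.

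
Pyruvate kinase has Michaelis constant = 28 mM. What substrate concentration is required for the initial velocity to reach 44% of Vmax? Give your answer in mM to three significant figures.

22.0 mM

v/Vmax = [S]/(Km+[S]) = 0.44, so [S] = Km·0.44/(1 − 0.44) = 28 × 0.7857.
[S] = 22.0 mM.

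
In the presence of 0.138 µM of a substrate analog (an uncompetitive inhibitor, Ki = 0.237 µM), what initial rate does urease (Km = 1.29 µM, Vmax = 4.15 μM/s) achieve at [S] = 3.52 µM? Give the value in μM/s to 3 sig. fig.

2.13 μM/s

α = 1 + [I]/Ki = 1 + 0.138/0.237 = 1.582.
For an uncompetitive inhibitor, both parameters are divided by α, giving Vmax/α and Km/α: Km,app = 0.815 µM, Vmax,app = 2.62 μM/s.
v = Vmax,app·[S]/(Km,app + [S]) = 2.62 × 3.52/(0.815 + 3.52) = 2.13 μM/s.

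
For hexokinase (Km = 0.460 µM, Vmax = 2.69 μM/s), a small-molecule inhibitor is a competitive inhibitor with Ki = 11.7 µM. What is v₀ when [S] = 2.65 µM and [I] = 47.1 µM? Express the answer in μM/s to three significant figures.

1.44 μM/s

With α = 1 + [I]/Ki = 1 + 47.1/11.7 = 5.026, the competitive rate law is v = Vmax[S] / (αKm + [S]).
v = 2.69×2.65 / (5.026×0.460 + 2.65) = 7.128/4.962 = 1.44 μM/s.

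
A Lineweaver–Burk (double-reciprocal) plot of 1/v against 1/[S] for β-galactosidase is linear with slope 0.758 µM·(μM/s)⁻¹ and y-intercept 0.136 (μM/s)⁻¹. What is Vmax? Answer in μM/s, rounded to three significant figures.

The y-intercept of a Lineweaver–Burk plot equals 1/Vmax, so Vmax = 1/0.136 = 7.35 μM/s.

7.35 μM/s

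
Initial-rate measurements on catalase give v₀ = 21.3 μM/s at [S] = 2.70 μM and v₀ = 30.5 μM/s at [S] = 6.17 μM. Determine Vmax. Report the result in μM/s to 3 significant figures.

45.9 μM/s

In reciprocal form, 1/v = (Km/Vmax)·(1/[S]) + 1/Vmax. The two points give (1/[S], 1/v) = (0.3704, 0.04695) and (0.1621, 0.03279).
Slope = (0.04695 − 0.03279)/(0.3704 − 0.1621) = 0.06799; intercept = 0.04695 − 0.06799×0.3704 = 0.02177.
Vmax = 1/intercept = 45.9 μM/s; Km = slope × Vmax = 0.06799 × 45.9 = 3.12 μM.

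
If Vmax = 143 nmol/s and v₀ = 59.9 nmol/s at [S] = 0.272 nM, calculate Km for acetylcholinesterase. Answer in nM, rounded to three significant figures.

v/Vmax = 59.9/143 = 0.4189 = [S]/(Km+[S]).
So Km + [S] = [S]/0.4189 = 0.6493 nM, giving Km = 0.6493 − 0.272 = 0.377 nM.

0.377 nM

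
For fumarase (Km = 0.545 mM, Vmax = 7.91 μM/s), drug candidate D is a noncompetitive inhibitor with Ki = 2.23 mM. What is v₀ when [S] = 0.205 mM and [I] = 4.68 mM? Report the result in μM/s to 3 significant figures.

With α = 1 + [I]/Ki = 1 + 4.68/2.23 = 3.099, the noncompetitive rate law is v = (Vmax/α)·[S] / (Km + [S]).
v = (7.91/3.099)×0.205 / (0.545 + 0.205) = 0.5233/0.7500 = 0.698 μM/s.

0.698 μM/s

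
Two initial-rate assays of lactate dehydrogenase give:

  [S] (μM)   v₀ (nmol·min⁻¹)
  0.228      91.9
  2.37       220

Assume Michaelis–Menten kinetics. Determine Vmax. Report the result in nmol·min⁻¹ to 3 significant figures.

In reciprocal form, 1/v = (Km/Vmax)·(1/[S]) + 1/Vmax. The two points give (1/[S], 1/v) = (4.386, 0.01088) and (0.4219, 0.004545).
Slope = (0.01088 − 0.004545)/(4.386 − 0.4219) = 0.001598; intercept = 0.01088 − 0.001598×4.386 = 0.003871.
Vmax = 1/intercept = 258 nmol·min⁻¹; Km = slope × Vmax = 0.001598 × 258 = 0.413 μM.

258 nmol·min⁻¹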